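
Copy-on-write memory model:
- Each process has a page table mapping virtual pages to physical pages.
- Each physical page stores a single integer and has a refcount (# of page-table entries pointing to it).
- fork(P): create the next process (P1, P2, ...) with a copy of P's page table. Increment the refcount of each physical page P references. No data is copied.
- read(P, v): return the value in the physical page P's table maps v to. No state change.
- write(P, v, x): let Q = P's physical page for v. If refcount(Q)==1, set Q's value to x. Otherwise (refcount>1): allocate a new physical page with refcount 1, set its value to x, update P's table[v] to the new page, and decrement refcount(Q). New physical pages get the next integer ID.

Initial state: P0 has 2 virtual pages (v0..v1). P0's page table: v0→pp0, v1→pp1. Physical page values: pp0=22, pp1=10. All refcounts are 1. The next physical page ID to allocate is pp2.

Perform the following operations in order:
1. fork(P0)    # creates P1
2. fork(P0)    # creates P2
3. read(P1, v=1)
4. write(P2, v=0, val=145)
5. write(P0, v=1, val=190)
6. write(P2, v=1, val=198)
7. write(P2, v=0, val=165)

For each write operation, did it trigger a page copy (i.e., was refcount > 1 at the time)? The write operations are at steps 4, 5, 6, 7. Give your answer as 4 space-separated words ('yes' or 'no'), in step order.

Op 1: fork(P0) -> P1. 2 ppages; refcounts: pp0:2 pp1:2
Op 2: fork(P0) -> P2. 2 ppages; refcounts: pp0:3 pp1:3
Op 3: read(P1, v1) -> 10. No state change.
Op 4: write(P2, v0, 145). refcount(pp0)=3>1 -> COPY to pp2. 3 ppages; refcounts: pp0:2 pp1:3 pp2:1
Op 5: write(P0, v1, 190). refcount(pp1)=3>1 -> COPY to pp3. 4 ppages; refcounts: pp0:2 pp1:2 pp2:1 pp3:1
Op 6: write(P2, v1, 198). refcount(pp1)=2>1 -> COPY to pp4. 5 ppages; refcounts: pp0:2 pp1:1 pp2:1 pp3:1 pp4:1
Op 7: write(P2, v0, 165). refcount(pp2)=1 -> write in place. 5 ppages; refcounts: pp0:2 pp1:1 pp2:1 pp3:1 pp4:1

yes yes yes no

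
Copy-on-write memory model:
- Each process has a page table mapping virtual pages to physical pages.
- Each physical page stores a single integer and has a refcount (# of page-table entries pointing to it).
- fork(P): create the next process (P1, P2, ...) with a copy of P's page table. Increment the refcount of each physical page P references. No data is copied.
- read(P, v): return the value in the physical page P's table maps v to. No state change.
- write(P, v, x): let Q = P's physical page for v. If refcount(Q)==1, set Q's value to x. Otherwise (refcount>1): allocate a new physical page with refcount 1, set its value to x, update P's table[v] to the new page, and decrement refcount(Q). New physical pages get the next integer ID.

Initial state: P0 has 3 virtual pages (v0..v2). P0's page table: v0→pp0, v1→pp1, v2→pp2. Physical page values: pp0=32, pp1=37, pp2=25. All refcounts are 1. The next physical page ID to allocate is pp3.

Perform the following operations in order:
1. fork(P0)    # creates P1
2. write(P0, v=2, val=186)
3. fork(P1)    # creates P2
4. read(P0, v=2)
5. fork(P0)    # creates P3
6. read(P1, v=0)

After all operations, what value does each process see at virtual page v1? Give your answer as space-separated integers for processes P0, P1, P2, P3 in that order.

Answer: 37 37 37 37

Derivation:
Op 1: fork(P0) -> P1. 3 ppages; refcounts: pp0:2 pp1:2 pp2:2
Op 2: write(P0, v2, 186). refcount(pp2)=2>1 -> COPY to pp3. 4 ppages; refcounts: pp0:2 pp1:2 pp2:1 pp3:1
Op 3: fork(P1) -> P2. 4 ppages; refcounts: pp0:3 pp1:3 pp2:2 pp3:1
Op 4: read(P0, v2) -> 186. No state change.
Op 5: fork(P0) -> P3. 4 ppages; refcounts: pp0:4 pp1:4 pp2:2 pp3:2
Op 6: read(P1, v0) -> 32. No state change.
P0: v1 -> pp1 = 37
P1: v1 -> pp1 = 37
P2: v1 -> pp1 = 37
P3: v1 -> pp1 = 37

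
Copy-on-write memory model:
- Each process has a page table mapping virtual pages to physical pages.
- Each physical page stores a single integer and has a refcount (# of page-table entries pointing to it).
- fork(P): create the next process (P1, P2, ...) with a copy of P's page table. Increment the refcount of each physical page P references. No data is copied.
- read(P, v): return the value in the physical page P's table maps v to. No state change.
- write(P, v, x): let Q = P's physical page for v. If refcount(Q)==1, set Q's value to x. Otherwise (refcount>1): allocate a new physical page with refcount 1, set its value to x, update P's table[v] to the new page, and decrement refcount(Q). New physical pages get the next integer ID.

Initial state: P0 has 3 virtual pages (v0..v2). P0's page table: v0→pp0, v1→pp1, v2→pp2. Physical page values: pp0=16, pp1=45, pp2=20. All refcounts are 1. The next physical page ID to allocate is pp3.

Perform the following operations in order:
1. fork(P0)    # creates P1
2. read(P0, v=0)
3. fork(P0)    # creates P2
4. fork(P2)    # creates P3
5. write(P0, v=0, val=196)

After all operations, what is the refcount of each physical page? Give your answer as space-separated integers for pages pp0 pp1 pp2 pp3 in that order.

Answer: 3 4 4 1

Derivation:
Op 1: fork(P0) -> P1. 3 ppages; refcounts: pp0:2 pp1:2 pp2:2
Op 2: read(P0, v0) -> 16. No state change.
Op 3: fork(P0) -> P2. 3 ppages; refcounts: pp0:3 pp1:3 pp2:3
Op 4: fork(P2) -> P3. 3 ppages; refcounts: pp0:4 pp1:4 pp2:4
Op 5: write(P0, v0, 196). refcount(pp0)=4>1 -> COPY to pp3. 4 ppages; refcounts: pp0:3 pp1:4 pp2:4 pp3:1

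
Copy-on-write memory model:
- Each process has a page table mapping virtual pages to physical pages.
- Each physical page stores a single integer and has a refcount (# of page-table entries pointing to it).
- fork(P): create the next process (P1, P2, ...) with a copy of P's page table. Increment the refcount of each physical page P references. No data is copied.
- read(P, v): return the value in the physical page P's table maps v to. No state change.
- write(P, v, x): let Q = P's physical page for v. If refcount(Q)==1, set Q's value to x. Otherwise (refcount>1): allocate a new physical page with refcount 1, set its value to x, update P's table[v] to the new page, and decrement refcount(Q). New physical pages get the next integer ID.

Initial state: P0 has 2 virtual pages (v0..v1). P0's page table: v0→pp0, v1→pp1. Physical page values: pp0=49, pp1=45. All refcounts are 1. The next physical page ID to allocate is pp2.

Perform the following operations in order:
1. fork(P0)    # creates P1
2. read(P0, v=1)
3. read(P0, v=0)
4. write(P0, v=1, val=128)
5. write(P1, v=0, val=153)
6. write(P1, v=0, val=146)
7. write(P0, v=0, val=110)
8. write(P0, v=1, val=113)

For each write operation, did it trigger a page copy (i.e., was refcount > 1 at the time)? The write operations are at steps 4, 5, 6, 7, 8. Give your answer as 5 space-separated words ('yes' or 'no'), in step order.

Op 1: fork(P0) -> P1. 2 ppages; refcounts: pp0:2 pp1:2
Op 2: read(P0, v1) -> 45. No state change.
Op 3: read(P0, v0) -> 49. No state change.
Op 4: write(P0, v1, 128). refcount(pp1)=2>1 -> COPY to pp2. 3 ppages; refcounts: pp0:2 pp1:1 pp2:1
Op 5: write(P1, v0, 153). refcount(pp0)=2>1 -> COPY to pp3. 4 ppages; refcounts: pp0:1 pp1:1 pp2:1 pp3:1
Op 6: write(P1, v0, 146). refcount(pp3)=1 -> write in place. 4 ppages; refcounts: pp0:1 pp1:1 pp2:1 pp3:1
Op 7: write(P0, v0, 110). refcount(pp0)=1 -> write in place. 4 ppages; refcounts: pp0:1 pp1:1 pp2:1 pp3:1
Op 8: write(P0, v1, 113). refcount(pp2)=1 -> write in place. 4 ppages; refcounts: pp0:1 pp1:1 pp2:1 pp3:1

yes yes no no no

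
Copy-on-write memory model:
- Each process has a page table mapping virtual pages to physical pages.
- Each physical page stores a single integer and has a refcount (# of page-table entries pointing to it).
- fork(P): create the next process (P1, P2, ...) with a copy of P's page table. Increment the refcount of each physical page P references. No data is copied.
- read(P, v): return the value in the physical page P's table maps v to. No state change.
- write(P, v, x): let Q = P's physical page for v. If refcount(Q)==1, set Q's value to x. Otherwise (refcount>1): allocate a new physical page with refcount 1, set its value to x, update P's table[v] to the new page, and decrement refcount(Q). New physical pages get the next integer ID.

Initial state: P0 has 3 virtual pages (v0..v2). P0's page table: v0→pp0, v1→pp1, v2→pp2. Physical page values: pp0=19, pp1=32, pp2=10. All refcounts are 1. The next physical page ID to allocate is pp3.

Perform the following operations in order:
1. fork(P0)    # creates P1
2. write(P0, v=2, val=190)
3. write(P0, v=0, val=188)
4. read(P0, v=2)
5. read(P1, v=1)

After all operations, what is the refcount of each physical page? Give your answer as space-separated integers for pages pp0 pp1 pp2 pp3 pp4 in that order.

Answer: 1 2 1 1 1

Derivation:
Op 1: fork(P0) -> P1. 3 ppages; refcounts: pp0:2 pp1:2 pp2:2
Op 2: write(P0, v2, 190). refcount(pp2)=2>1 -> COPY to pp3. 4 ppages; refcounts: pp0:2 pp1:2 pp2:1 pp3:1
Op 3: write(P0, v0, 188). refcount(pp0)=2>1 -> COPY to pp4. 5 ppages; refcounts: pp0:1 pp1:2 pp2:1 pp3:1 pp4:1
Op 4: read(P0, v2) -> 190. No state change.
Op 5: read(P1, v1) -> 32. No state change.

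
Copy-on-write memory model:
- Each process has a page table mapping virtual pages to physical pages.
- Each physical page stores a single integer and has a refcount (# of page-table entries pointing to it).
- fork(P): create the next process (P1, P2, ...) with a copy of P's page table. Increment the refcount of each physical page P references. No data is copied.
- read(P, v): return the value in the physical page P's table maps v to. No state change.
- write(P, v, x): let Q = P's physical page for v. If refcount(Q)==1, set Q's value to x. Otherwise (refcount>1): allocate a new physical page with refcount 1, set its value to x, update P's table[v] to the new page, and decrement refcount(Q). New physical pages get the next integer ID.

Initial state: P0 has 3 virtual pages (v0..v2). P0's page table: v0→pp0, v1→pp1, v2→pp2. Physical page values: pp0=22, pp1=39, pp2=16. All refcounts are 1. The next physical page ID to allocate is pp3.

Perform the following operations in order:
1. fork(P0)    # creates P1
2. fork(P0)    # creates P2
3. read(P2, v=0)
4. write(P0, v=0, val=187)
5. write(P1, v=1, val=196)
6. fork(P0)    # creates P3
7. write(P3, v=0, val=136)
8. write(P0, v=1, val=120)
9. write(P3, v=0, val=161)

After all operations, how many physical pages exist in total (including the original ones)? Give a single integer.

Op 1: fork(P0) -> P1. 3 ppages; refcounts: pp0:2 pp1:2 pp2:2
Op 2: fork(P0) -> P2. 3 ppages; refcounts: pp0:3 pp1:3 pp2:3
Op 3: read(P2, v0) -> 22. No state change.
Op 4: write(P0, v0, 187). refcount(pp0)=3>1 -> COPY to pp3. 4 ppages; refcounts: pp0:2 pp1:3 pp2:3 pp3:1
Op 5: write(P1, v1, 196). refcount(pp1)=3>1 -> COPY to pp4. 5 ppages; refcounts: pp0:2 pp1:2 pp2:3 pp3:1 pp4:1
Op 6: fork(P0) -> P3. 5 ppages; refcounts: pp0:2 pp1:3 pp2:4 pp3:2 pp4:1
Op 7: write(P3, v0, 136). refcount(pp3)=2>1 -> COPY to pp5. 6 ppages; refcounts: pp0:2 pp1:3 pp2:4 pp3:1 pp4:1 pp5:1
Op 8: write(P0, v1, 120). refcount(pp1)=3>1 -> COPY to pp6. 7 ppages; refcounts: pp0:2 pp1:2 pp2:4 pp3:1 pp4:1 pp5:1 pp6:1
Op 9: write(P3, v0, 161). refcount(pp5)=1 -> write in place. 7 ppages; refcounts: pp0:2 pp1:2 pp2:4 pp3:1 pp4:1 pp5:1 pp6:1

Answer: 7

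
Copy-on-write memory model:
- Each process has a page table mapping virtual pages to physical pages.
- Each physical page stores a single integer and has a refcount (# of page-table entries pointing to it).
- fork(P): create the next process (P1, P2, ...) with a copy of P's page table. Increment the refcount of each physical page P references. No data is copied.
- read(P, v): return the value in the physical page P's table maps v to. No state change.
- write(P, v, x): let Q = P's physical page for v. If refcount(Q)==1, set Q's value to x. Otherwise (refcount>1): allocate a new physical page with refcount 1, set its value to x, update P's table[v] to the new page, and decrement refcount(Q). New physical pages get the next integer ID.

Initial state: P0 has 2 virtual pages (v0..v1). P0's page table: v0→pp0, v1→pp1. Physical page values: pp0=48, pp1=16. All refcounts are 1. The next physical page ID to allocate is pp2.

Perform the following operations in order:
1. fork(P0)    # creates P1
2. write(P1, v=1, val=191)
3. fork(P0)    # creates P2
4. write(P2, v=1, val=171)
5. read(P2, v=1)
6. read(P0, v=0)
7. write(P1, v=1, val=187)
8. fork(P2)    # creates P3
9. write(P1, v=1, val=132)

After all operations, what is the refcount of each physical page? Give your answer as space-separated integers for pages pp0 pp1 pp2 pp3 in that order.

Answer: 4 1 1 2

Derivation:
Op 1: fork(P0) -> P1. 2 ppages; refcounts: pp0:2 pp1:2
Op 2: write(P1, v1, 191). refcount(pp1)=2>1 -> COPY to pp2. 3 ppages; refcounts: pp0:2 pp1:1 pp2:1
Op 3: fork(P0) -> P2. 3 ppages; refcounts: pp0:3 pp1:2 pp2:1
Op 4: write(P2, v1, 171). refcount(pp1)=2>1 -> COPY to pp3. 4 ppages; refcounts: pp0:3 pp1:1 pp2:1 pp3:1
Op 5: read(P2, v1) -> 171. No state change.
Op 6: read(P0, v0) -> 48. No state change.
Op 7: write(P1, v1, 187). refcount(pp2)=1 -> write in place. 4 ppages; refcounts: pp0:3 pp1:1 pp2:1 pp3:1
Op 8: fork(P2) -> P3. 4 ppages; refcounts: pp0:4 pp1:1 pp2:1 pp3:2
Op 9: write(P1, v1, 132). refcount(pp2)=1 -> write in place. 4 ppages; refcounts: pp0:4 pp1:1 pp2:1 pp3:2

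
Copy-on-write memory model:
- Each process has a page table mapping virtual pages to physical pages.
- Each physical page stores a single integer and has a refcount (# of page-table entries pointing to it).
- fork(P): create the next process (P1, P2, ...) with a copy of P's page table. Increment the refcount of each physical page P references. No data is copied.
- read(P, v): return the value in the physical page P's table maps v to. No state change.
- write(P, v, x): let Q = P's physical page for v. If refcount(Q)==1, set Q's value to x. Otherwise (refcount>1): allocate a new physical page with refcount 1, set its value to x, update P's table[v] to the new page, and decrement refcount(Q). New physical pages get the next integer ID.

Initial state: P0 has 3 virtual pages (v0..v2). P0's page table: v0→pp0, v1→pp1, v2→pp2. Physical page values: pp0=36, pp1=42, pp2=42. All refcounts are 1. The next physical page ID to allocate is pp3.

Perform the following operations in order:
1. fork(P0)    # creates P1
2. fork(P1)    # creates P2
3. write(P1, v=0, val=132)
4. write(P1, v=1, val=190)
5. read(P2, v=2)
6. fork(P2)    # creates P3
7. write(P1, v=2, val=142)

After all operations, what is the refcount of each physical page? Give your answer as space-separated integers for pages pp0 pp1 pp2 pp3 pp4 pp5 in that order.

Answer: 3 3 3 1 1 1

Derivation:
Op 1: fork(P0) -> P1. 3 ppages; refcounts: pp0:2 pp1:2 pp2:2
Op 2: fork(P1) -> P2. 3 ppages; refcounts: pp0:3 pp1:3 pp2:3
Op 3: write(P1, v0, 132). refcount(pp0)=3>1 -> COPY to pp3. 4 ppages; refcounts: pp0:2 pp1:3 pp2:3 pp3:1
Op 4: write(P1, v1, 190). refcount(pp1)=3>1 -> COPY to pp4. 5 ppages; refcounts: pp0:2 pp1:2 pp2:3 pp3:1 pp4:1
Op 5: read(P2, v2) -> 42. No state change.
Op 6: fork(P2) -> P3. 5 ppages; refcounts: pp0:3 pp1:3 pp2:4 pp3:1 pp4:1
Op 7: write(P1, v2, 142). refcount(pp2)=4>1 -> COPY to pp5. 6 ppages; refcounts: pp0:3 pp1:3 pp2:3 pp3:1 pp4:1 pp5:1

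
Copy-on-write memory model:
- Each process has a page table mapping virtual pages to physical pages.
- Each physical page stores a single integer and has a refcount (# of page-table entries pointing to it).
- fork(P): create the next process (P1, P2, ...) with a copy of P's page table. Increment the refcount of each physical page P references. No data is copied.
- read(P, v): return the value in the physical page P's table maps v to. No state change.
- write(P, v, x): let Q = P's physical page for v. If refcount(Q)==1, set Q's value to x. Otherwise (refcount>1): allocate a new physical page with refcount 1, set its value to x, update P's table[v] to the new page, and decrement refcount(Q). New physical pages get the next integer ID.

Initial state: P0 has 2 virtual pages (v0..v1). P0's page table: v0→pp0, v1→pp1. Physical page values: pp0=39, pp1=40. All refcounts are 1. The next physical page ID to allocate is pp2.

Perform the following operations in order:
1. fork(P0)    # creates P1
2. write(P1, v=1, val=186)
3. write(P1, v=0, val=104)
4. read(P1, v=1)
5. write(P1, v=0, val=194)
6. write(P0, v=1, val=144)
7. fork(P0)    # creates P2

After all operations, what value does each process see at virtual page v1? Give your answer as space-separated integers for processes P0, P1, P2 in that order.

Op 1: fork(P0) -> P1. 2 ppages; refcounts: pp0:2 pp1:2
Op 2: write(P1, v1, 186). refcount(pp1)=2>1 -> COPY to pp2. 3 ppages; refcounts: pp0:2 pp1:1 pp2:1
Op 3: write(P1, v0, 104). refcount(pp0)=2>1 -> COPY to pp3. 4 ppages; refcounts: pp0:1 pp1:1 pp2:1 pp3:1
Op 4: read(P1, v1) -> 186. No state change.
Op 5: write(P1, v0, 194). refcount(pp3)=1 -> write in place. 4 ppages; refcounts: pp0:1 pp1:1 pp2:1 pp3:1
Op 6: write(P0, v1, 144). refcount(pp1)=1 -> write in place. 4 ppages; refcounts: pp0:1 pp1:1 pp2:1 pp3:1
Op 7: fork(P0) -> P2. 4 ppages; refcounts: pp0:2 pp1:2 pp2:1 pp3:1
P0: v1 -> pp1 = 144
P1: v1 -> pp2 = 186
P2: v1 -> pp1 = 144

Answer: 144 186 144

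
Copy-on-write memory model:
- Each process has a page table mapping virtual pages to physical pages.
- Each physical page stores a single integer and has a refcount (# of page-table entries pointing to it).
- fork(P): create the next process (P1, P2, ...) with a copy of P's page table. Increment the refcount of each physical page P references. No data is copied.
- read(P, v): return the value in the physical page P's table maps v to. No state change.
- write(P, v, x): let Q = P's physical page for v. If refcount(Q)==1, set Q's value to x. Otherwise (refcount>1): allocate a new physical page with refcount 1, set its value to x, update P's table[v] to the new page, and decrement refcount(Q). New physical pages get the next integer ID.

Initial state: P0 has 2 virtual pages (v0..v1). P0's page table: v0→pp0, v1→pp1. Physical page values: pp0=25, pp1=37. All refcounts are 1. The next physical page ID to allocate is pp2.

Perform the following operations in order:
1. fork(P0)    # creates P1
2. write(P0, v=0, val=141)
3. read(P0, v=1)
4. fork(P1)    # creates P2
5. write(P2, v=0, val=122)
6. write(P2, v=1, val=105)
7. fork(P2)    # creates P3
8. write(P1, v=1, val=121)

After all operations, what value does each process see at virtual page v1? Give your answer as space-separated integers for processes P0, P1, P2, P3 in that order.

Op 1: fork(P0) -> P1. 2 ppages; refcounts: pp0:2 pp1:2
Op 2: write(P0, v0, 141). refcount(pp0)=2>1 -> COPY to pp2. 3 ppages; refcounts: pp0:1 pp1:2 pp2:1
Op 3: read(P0, v1) -> 37. No state change.
Op 4: fork(P1) -> P2. 3 ppages; refcounts: pp0:2 pp1:3 pp2:1
Op 5: write(P2, v0, 122). refcount(pp0)=2>1 -> COPY to pp3. 4 ppages; refcounts: pp0:1 pp1:3 pp2:1 pp3:1
Op 6: write(P2, v1, 105). refcount(pp1)=3>1 -> COPY to pp4. 5 ppages; refcounts: pp0:1 pp1:2 pp2:1 pp3:1 pp4:1
Op 7: fork(P2) -> P3. 5 ppages; refcounts: pp0:1 pp1:2 pp2:1 pp3:2 pp4:2
Op 8: write(P1, v1, 121). refcount(pp1)=2>1 -> COPY to pp5. 6 ppages; refcounts: pp0:1 pp1:1 pp2:1 pp3:2 pp4:2 pp5:1
P0: v1 -> pp1 = 37
P1: v1 -> pp5 = 121
P2: v1 -> pp4 = 105
P3: v1 -> pp4 = 105

Answer: 37 121 105 105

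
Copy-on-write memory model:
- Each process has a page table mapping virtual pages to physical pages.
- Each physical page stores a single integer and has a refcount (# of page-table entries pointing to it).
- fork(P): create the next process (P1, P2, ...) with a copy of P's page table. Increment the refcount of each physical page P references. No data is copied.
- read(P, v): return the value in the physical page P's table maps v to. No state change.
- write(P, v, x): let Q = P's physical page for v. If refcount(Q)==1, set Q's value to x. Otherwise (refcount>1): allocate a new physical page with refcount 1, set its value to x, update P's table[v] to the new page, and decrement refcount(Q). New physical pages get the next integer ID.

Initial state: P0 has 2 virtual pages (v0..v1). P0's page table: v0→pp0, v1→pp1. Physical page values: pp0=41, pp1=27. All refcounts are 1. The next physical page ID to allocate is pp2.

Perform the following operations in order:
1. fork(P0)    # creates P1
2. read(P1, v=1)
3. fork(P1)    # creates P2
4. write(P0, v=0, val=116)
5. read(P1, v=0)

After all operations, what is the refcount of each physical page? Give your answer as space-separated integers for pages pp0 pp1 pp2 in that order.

Answer: 2 3 1

Derivation:
Op 1: fork(P0) -> P1. 2 ppages; refcounts: pp0:2 pp1:2
Op 2: read(P1, v1) -> 27. No state change.
Op 3: fork(P1) -> P2. 2 ppages; refcounts: pp0:3 pp1:3
Op 4: write(P0, v0, 116). refcount(pp0)=3>1 -> COPY to pp2. 3 ppages; refcounts: pp0:2 pp1:3 pp2:1
Op 5: read(P1, v0) -> 41. No state change.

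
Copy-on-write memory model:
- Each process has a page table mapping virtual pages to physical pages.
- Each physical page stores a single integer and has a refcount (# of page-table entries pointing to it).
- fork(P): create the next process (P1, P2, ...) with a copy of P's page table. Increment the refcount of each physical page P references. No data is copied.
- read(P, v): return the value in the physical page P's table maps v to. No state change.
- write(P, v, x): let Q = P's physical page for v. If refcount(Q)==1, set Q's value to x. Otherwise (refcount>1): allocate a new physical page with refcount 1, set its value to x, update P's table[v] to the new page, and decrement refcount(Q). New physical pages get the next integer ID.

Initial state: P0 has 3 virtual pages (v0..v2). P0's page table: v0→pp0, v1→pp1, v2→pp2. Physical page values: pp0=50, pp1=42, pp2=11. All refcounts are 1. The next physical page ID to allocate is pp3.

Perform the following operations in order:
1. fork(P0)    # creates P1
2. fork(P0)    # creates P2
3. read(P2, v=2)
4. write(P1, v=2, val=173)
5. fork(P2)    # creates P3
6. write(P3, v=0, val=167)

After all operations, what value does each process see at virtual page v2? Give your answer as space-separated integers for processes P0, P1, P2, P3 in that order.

Answer: 11 173 11 11

Derivation:
Op 1: fork(P0) -> P1. 3 ppages; refcounts: pp0:2 pp1:2 pp2:2
Op 2: fork(P0) -> P2. 3 ppages; refcounts: pp0:3 pp1:3 pp2:3
Op 3: read(P2, v2) -> 11. No state change.
Op 4: write(P1, v2, 173). refcount(pp2)=3>1 -> COPY to pp3. 4 ppages; refcounts: pp0:3 pp1:3 pp2:2 pp3:1
Op 5: fork(P2) -> P3. 4 ppages; refcounts: pp0:4 pp1:4 pp2:3 pp3:1
Op 6: write(P3, v0, 167). refcount(pp0)=4>1 -> COPY to pp4. 5 ppages; refcounts: pp0:3 pp1:4 pp2:3 pp3:1 pp4:1
P0: v2 -> pp2 = 11
P1: v2 -> pp3 = 173
P2: v2 -> pp2 = 11
P3: v2 -> pp2 = 11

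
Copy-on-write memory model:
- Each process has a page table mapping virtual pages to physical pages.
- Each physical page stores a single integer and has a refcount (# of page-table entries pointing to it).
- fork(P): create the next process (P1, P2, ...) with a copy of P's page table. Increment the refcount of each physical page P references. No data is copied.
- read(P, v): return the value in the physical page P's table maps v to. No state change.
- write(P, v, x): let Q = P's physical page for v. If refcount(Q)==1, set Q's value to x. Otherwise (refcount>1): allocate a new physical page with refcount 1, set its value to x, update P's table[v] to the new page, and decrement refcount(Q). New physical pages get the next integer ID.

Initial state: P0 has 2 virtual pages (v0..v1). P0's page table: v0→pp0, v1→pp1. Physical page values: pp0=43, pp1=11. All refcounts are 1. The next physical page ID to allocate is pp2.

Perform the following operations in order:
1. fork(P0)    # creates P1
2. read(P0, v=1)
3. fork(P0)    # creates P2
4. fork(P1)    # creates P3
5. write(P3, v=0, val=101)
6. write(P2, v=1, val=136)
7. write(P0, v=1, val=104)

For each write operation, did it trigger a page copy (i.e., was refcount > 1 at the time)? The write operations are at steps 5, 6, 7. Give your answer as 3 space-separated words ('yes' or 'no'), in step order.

Op 1: fork(P0) -> P1. 2 ppages; refcounts: pp0:2 pp1:2
Op 2: read(P0, v1) -> 11. No state change.
Op 3: fork(P0) -> P2. 2 ppages; refcounts: pp0:3 pp1:3
Op 4: fork(P1) -> P3. 2 ppages; refcounts: pp0:4 pp1:4
Op 5: write(P3, v0, 101). refcount(pp0)=4>1 -> COPY to pp2. 3 ppages; refcounts: pp0:3 pp1:4 pp2:1
Op 6: write(P2, v1, 136). refcount(pp1)=4>1 -> COPY to pp3. 4 ppages; refcounts: pp0:3 pp1:3 pp2:1 pp3:1
Op 7: write(P0, v1, 104). refcount(pp1)=3>1 -> COPY to pp4. 5 ppages; refcounts: pp0:3 pp1:2 pp2:1 pp3:1 pp4:1

yes yes yes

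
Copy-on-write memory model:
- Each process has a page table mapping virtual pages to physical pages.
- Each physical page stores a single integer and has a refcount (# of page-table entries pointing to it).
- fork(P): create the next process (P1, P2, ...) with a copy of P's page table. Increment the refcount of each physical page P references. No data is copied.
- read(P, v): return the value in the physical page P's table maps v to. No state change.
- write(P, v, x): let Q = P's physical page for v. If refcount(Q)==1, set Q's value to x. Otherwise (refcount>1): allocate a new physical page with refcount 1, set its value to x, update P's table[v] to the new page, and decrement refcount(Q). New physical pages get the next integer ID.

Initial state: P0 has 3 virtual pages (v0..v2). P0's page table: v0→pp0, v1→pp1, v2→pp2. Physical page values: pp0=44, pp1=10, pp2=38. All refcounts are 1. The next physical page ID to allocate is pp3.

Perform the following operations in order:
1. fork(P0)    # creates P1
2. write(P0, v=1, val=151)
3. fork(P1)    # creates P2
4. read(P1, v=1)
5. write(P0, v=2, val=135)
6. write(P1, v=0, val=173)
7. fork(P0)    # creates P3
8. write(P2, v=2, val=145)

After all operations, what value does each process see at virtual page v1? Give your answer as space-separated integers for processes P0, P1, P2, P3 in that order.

Answer: 151 10 10 151

Derivation:
Op 1: fork(P0) -> P1. 3 ppages; refcounts: pp0:2 pp1:2 pp2:2
Op 2: write(P0, v1, 151). refcount(pp1)=2>1 -> COPY to pp3. 4 ppages; refcounts: pp0:2 pp1:1 pp2:2 pp3:1
Op 3: fork(P1) -> P2. 4 ppages; refcounts: pp0:3 pp1:2 pp2:3 pp3:1
Op 4: read(P1, v1) -> 10. No state change.
Op 5: write(P0, v2, 135). refcount(pp2)=3>1 -> COPY to pp4. 5 ppages; refcounts: pp0:3 pp1:2 pp2:2 pp3:1 pp4:1
Op 6: write(P1, v0, 173). refcount(pp0)=3>1 -> COPY to pp5. 6 ppages; refcounts: pp0:2 pp1:2 pp2:2 pp3:1 pp4:1 pp5:1
Op 7: fork(P0) -> P3. 6 ppages; refcounts: pp0:3 pp1:2 pp2:2 pp3:2 pp4:2 pp5:1
Op 8: write(P2, v2, 145). refcount(pp2)=2>1 -> COPY to pp6. 7 ppages; refcounts: pp0:3 pp1:2 pp2:1 pp3:2 pp4:2 pp5:1 pp6:1
P0: v1 -> pp3 = 151
P1: v1 -> pp1 = 10
P2: v1 -> pp1 = 10
P3: v1 -> pp3 = 151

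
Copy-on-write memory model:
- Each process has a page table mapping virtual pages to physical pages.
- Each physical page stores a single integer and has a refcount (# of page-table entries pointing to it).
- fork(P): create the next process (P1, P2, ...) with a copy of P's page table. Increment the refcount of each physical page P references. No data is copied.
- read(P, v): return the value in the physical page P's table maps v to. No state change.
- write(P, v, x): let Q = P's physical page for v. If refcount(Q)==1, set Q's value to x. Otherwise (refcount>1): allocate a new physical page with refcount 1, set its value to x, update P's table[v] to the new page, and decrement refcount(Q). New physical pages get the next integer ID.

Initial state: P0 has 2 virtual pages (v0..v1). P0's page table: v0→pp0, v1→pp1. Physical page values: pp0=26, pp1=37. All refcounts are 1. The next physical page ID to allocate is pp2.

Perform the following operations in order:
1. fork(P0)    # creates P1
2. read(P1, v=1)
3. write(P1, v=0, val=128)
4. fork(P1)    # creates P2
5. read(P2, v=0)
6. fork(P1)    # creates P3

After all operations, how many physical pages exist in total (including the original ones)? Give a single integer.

Answer: 3

Derivation:
Op 1: fork(P0) -> P1. 2 ppages; refcounts: pp0:2 pp1:2
Op 2: read(P1, v1) -> 37. No state change.
Op 3: write(P1, v0, 128). refcount(pp0)=2>1 -> COPY to pp2. 3 ppages; refcounts: pp0:1 pp1:2 pp2:1
Op 4: fork(P1) -> P2. 3 ppages; refcounts: pp0:1 pp1:3 pp2:2
Op 5: read(P2, v0) -> 128. No state change.
Op 6: fork(P1) -> P3. 3 ppages; refcounts: pp0:1 pp1:4 pp2:3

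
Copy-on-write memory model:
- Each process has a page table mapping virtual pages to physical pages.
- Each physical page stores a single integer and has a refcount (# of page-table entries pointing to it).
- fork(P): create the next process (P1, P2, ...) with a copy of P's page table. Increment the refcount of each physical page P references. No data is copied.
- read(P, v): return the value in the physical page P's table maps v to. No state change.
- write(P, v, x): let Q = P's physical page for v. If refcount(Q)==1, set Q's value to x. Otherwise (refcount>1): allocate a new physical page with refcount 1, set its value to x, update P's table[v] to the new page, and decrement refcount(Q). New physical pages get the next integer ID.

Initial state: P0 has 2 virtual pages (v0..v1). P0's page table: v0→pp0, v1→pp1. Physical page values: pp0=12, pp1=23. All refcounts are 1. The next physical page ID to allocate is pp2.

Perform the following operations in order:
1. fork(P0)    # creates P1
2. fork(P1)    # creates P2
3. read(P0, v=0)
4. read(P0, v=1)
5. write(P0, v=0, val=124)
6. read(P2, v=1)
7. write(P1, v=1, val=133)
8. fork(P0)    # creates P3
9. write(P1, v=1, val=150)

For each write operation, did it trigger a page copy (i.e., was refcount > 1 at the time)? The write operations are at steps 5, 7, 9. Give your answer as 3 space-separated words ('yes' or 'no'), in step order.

Op 1: fork(P0) -> P1. 2 ppages; refcounts: pp0:2 pp1:2
Op 2: fork(P1) -> P2. 2 ppages; refcounts: pp0:3 pp1:3
Op 3: read(P0, v0) -> 12. No state change.
Op 4: read(P0, v1) -> 23. No state change.
Op 5: write(P0, v0, 124). refcount(pp0)=3>1 -> COPY to pp2. 3 ppages; refcounts: pp0:2 pp1:3 pp2:1
Op 6: read(P2, v1) -> 23. No state change.
Op 7: write(P1, v1, 133). refcount(pp1)=3>1 -> COPY to pp3. 4 ppages; refcounts: pp0:2 pp1:2 pp2:1 pp3:1
Op 8: fork(P0) -> P3. 4 ppages; refcounts: pp0:2 pp1:3 pp2:2 pp3:1
Op 9: write(P1, v1, 150). refcount(pp3)=1 -> write in place. 4 ppages; refcounts: pp0:2 pp1:3 pp2:2 pp3:1

yes yes no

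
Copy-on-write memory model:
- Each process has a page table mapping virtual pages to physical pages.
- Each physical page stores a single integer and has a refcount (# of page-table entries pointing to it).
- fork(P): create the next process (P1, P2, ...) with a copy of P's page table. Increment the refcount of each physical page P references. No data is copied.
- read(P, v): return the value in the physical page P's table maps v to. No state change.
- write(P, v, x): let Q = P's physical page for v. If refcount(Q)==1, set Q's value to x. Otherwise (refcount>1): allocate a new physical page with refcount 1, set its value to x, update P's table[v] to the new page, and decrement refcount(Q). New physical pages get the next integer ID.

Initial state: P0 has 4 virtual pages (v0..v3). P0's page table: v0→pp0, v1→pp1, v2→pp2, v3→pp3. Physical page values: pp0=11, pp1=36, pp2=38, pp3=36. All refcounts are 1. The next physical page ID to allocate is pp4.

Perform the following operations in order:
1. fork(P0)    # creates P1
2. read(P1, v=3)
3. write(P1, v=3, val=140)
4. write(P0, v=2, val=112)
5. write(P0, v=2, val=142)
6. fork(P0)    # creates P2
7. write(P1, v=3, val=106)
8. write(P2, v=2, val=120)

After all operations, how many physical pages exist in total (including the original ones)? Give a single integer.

Op 1: fork(P0) -> P1. 4 ppages; refcounts: pp0:2 pp1:2 pp2:2 pp3:2
Op 2: read(P1, v3) -> 36. No state change.
Op 3: write(P1, v3, 140). refcount(pp3)=2>1 -> COPY to pp4. 5 ppages; refcounts: pp0:2 pp1:2 pp2:2 pp3:1 pp4:1
Op 4: write(P0, v2, 112). refcount(pp2)=2>1 -> COPY to pp5. 6 ppages; refcounts: pp0:2 pp1:2 pp2:1 pp3:1 pp4:1 pp5:1
Op 5: write(P0, v2, 142). refcount(pp5)=1 -> write in place. 6 ppages; refcounts: pp0:2 pp1:2 pp2:1 pp3:1 pp4:1 pp5:1
Op 6: fork(P0) -> P2. 6 ppages; refcounts: pp0:3 pp1:3 pp2:1 pp3:2 pp4:1 pp5:2
Op 7: write(P1, v3, 106). refcount(pp4)=1 -> write in place. 6 ppages; refcounts: pp0:3 pp1:3 pp2:1 pp3:2 pp4:1 pp5:2
Op 8: write(P2, v2, 120). refcount(pp5)=2>1 -> COPY to pp6. 7 ppages; refcounts: pp0:3 pp1:3 pp2:1 pp3:2 pp4:1 pp5:1 pp6:1

Answer: 7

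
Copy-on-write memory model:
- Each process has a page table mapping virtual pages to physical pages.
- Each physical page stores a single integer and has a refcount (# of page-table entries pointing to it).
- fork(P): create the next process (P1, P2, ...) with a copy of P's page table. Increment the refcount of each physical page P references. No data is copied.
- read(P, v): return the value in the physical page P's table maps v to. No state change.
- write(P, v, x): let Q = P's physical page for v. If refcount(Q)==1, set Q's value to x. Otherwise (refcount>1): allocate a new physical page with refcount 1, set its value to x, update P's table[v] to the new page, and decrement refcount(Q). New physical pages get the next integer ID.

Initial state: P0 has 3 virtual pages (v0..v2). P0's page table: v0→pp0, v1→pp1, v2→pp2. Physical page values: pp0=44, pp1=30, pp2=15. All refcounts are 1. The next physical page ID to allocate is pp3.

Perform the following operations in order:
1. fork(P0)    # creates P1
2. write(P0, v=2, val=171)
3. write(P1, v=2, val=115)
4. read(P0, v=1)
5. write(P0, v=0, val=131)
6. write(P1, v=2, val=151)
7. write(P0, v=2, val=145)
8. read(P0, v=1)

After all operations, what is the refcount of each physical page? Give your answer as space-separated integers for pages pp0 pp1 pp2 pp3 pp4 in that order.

Op 1: fork(P0) -> P1. 3 ppages; refcounts: pp0:2 pp1:2 pp2:2
Op 2: write(P0, v2, 171). refcount(pp2)=2>1 -> COPY to pp3. 4 ppages; refcounts: pp0:2 pp1:2 pp2:1 pp3:1
Op 3: write(P1, v2, 115). refcount(pp2)=1 -> write in place. 4 ppages; refcounts: pp0:2 pp1:2 pp2:1 pp3:1
Op 4: read(P0, v1) -> 30. No state change.
Op 5: write(P0, v0, 131). refcount(pp0)=2>1 -> COPY to pp4. 5 ppages; refcounts: pp0:1 pp1:2 pp2:1 pp3:1 pp4:1
Op 6: write(P1, v2, 151). refcount(pp2)=1 -> write in place. 5 ppages; refcounts: pp0:1 pp1:2 pp2:1 pp3:1 pp4:1
Op 7: write(P0, v2, 145). refcount(pp3)=1 -> write in place. 5 ppages; refcounts: pp0:1 pp1:2 pp2:1 pp3:1 pp4:1
Op 8: read(P0, v1) -> 30. No state change.

Answer: 1 2 1 1 1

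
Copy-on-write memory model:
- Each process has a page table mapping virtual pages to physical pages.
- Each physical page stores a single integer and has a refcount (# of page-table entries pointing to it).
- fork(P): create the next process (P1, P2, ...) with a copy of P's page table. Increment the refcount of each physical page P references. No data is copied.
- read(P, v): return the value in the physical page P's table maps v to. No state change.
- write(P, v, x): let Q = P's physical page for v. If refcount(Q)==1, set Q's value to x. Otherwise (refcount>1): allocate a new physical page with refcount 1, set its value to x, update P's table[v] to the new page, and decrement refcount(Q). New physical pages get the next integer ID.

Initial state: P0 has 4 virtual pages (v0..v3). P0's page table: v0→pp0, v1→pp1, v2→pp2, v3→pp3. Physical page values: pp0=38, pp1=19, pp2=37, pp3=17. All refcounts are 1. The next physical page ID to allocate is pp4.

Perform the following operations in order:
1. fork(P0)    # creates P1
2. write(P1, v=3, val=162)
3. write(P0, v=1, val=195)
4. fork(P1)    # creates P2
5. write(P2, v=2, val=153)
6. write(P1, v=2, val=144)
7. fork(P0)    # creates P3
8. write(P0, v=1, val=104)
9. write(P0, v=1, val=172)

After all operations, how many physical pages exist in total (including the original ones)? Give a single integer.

Op 1: fork(P0) -> P1. 4 ppages; refcounts: pp0:2 pp1:2 pp2:2 pp3:2
Op 2: write(P1, v3, 162). refcount(pp3)=2>1 -> COPY to pp4. 5 ppages; refcounts: pp0:2 pp1:2 pp2:2 pp3:1 pp4:1
Op 3: write(P0, v1, 195). refcount(pp1)=2>1 -> COPY to pp5. 6 ppages; refcounts: pp0:2 pp1:1 pp2:2 pp3:1 pp4:1 pp5:1
Op 4: fork(P1) -> P2. 6 ppages; refcounts: pp0:3 pp1:2 pp2:3 pp3:1 pp4:2 pp5:1
Op 5: write(P2, v2, 153). refcount(pp2)=3>1 -> COPY to pp6. 7 ppages; refcounts: pp0:3 pp1:2 pp2:2 pp3:1 pp4:2 pp5:1 pp6:1
Op 6: write(P1, v2, 144). refcount(pp2)=2>1 -> COPY to pp7. 8 ppages; refcounts: pp0:3 pp1:2 pp2:1 pp3:1 pp4:2 pp5:1 pp6:1 pp7:1
Op 7: fork(P0) -> P3. 8 ppages; refcounts: pp0:4 pp1:2 pp2:2 pp3:2 pp4:2 pp5:2 pp6:1 pp7:1
Op 8: write(P0, v1, 104). refcount(pp5)=2>1 -> COPY to pp8. 9 ppages; refcounts: pp0:4 pp1:2 pp2:2 pp3:2 pp4:2 pp5:1 pp6:1 pp7:1 pp8:1
Op 9: write(P0, v1, 172). refcount(pp8)=1 -> write in place. 9 ppages; refcounts: pp0:4 pp1:2 pp2:2 pp3:2 pp4:2 pp5:1 pp6:1 pp7:1 pp8:1

Answer: 9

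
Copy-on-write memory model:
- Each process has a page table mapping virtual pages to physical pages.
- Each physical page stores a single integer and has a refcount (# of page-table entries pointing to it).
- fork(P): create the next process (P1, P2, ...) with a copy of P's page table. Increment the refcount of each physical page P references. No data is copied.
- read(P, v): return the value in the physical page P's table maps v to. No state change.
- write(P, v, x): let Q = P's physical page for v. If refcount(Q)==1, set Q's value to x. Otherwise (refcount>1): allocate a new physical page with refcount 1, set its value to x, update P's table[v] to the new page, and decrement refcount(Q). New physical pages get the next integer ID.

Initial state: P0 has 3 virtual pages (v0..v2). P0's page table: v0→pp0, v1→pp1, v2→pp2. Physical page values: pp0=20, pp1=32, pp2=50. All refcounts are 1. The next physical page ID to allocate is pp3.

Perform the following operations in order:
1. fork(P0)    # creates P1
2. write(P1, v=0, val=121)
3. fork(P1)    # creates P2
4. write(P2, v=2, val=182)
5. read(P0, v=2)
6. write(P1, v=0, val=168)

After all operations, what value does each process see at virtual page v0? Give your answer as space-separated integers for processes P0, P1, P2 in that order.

Op 1: fork(P0) -> P1. 3 ppages; refcounts: pp0:2 pp1:2 pp2:2
Op 2: write(P1, v0, 121). refcount(pp0)=2>1 -> COPY to pp3. 4 ppages; refcounts: pp0:1 pp1:2 pp2:2 pp3:1
Op 3: fork(P1) -> P2. 4 ppages; refcounts: pp0:1 pp1:3 pp2:3 pp3:2
Op 4: write(P2, v2, 182). refcount(pp2)=3>1 -> COPY to pp4. 5 ppages; refcounts: pp0:1 pp1:3 pp2:2 pp3:2 pp4:1
Op 5: read(P0, v2) -> 50. No state change.
Op 6: write(P1, v0, 168). refcount(pp3)=2>1 -> COPY to pp5. 6 ppages; refcounts: pp0:1 pp1:3 pp2:2 pp3:1 pp4:1 pp5:1
P0: v0 -> pp0 = 20
P1: v0 -> pp5 = 168
P2: v0 -> pp3 = 121

Answer: 20 168 121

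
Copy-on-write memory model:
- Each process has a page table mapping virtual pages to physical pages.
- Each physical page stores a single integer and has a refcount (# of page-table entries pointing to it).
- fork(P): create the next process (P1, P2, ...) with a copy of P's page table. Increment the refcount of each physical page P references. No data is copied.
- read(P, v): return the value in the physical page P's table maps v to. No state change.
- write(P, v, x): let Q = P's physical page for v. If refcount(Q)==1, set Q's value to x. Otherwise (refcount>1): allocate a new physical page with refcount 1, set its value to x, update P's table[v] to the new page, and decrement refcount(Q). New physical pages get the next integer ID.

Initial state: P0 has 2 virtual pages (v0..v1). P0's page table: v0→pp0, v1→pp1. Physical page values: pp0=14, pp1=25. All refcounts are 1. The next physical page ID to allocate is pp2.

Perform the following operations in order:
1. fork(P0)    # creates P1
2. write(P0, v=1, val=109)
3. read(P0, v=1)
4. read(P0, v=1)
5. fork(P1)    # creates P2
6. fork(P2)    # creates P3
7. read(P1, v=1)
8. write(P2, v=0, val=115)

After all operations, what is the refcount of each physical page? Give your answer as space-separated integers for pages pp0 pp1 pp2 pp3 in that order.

Answer: 3 3 1 1

Derivation:
Op 1: fork(P0) -> P1. 2 ppages; refcounts: pp0:2 pp1:2
Op 2: write(P0, v1, 109). refcount(pp1)=2>1 -> COPY to pp2. 3 ppages; refcounts: pp0:2 pp1:1 pp2:1
Op 3: read(P0, v1) -> 109. No state change.
Op 4: read(P0, v1) -> 109. No state change.
Op 5: fork(P1) -> P2. 3 ppages; refcounts: pp0:3 pp1:2 pp2:1
Op 6: fork(P2) -> P3. 3 ppages; refcounts: pp0:4 pp1:3 pp2:1
Op 7: read(P1, v1) -> 25. No state change.
Op 8: write(P2, v0, 115). refcount(pp0)=4>1 -> COPY to pp3. 4 ppages; refcounts: pp0:3 pp1:3 pp2:1 pp3:1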